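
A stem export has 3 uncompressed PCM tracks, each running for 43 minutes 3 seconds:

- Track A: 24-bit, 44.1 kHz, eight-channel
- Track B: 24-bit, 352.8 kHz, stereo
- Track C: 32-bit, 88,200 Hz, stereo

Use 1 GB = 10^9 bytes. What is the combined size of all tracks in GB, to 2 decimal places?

43 minutes 3 seconds = 2,583 s.
Track A: 44,100 × 2,583 × 3 × 8 = 2,733,847,200 bytes.
Track B: 352,800 × 2,583 × 3 × 2 = 5,467,694,400 bytes.
Track C: 88,200 × 2,583 × 4 × 2 = 1,822,564,800 bytes.
Total = 10,024,106,400 bytes = 10.02 GB.

10.02 GB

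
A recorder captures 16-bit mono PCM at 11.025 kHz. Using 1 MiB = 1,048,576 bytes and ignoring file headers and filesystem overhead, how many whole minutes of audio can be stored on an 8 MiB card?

6 minutes

Uncompressed byte rate = 11,025 × 2 × 1 = 22,050 bytes/s.
Capacity = 8 × 1,048,576 = 8,388,608 bytes.
8,388,608 / 22,050 ≈ 380.44 s → 6 minutes.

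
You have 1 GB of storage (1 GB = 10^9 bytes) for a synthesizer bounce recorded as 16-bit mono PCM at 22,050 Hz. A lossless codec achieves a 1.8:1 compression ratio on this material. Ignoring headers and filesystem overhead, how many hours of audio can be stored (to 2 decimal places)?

Uncompressed byte rate = 22,050 × 2 × 1 = 44,100 bytes/s.
After 1.8:1 compression, effective rate ≈ 24500 bytes/s.
Capacity = 1 × 1,000,000,000 = 1,000,000,000 bytes.
1,000,000,000 / effective rate ≈ 40816.33 s → 11.34 hours.

11.34 hours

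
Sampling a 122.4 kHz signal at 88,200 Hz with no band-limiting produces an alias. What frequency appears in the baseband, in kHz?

34.2 kHz

Nyquist = 88,200/2 = 44,100 Hz; 122,400 Hz exceeds it.
Alias = |122,400 − 1×88,200| = |122,400 − 88,200| = 34,200 Hz = 34.2 kHz.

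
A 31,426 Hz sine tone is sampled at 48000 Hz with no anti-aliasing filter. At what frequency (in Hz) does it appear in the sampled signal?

16,574 Hz

Nyquist = 48,000/2 = 24,000 Hz; 31,426 Hz exceeds it.
Alias = |31,426 − 1×48,000| = |31,426 − 48,000| = 16,574 Hz.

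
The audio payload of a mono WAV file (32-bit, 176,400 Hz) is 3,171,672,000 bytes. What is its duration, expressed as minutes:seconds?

Byte rate = 176,400 × 4 × 1 = 705,600 bytes/s.
Duration = 3,171,672,000 / 705,600 = 4,495 s.
4,495 s = 74:55.

74:55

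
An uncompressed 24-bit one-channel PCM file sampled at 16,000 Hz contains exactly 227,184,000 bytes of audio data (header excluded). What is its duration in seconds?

Byte rate = 16,000 × 3 × 1 = 48,000 bytes/s.
Duration = 227,184,000 / 48,000 = 4,733 s.

4,733 seconds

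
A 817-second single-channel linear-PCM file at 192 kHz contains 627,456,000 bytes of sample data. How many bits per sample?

32 bits

Bytes per sample = 627,456,000 / (192,000 × 817 × 1) = 627,456,000 / 156,864,000 = 4.
Bit depth = 4 × 8 = 32 bits.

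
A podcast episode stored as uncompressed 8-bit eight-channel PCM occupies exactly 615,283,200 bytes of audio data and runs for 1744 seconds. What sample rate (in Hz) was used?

Bytes = sample_rate × seconds × bytes_per_sample × channels.
sample_rate = 615,283,200 / (1,744 × 1 × 8) = 615,283,200 / 13,952 = 44,100 Hz.

44,100 Hz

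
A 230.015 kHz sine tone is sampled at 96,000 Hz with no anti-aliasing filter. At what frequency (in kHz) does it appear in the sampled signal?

38.015 kHz

Nyquist = 96,000/2 = 48,000 Hz; 230,015 Hz exceeds it.
Alias = |230,015 − 2×96,000| = |230,015 − 192,000| = 38,015 Hz = 38.015 kHz.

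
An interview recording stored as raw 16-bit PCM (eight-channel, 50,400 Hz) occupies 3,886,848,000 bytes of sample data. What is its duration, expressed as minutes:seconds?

80:20

Byte rate = 50,400 × 2 × 8 = 806,400 bytes/s.
Duration = 3,886,848,000 / 806,400 = 4,820 s.
4,820 s = 80:20.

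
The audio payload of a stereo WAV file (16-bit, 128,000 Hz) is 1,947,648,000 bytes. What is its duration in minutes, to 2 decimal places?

Byte rate = 128,000 × 2 × 2 = 512,000 bytes/s.
Duration = 1,947,648,000 / 512,000 = 3,804 s.
3,804 s / 60 = 63.40 minutes.

63.40 minutes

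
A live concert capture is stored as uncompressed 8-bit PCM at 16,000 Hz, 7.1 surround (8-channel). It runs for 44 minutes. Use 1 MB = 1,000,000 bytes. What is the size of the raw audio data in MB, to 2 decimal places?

Duration = 44 minutes = 2,640 s.
Bytes = 16,000 samples/s × 2,640 s × 1 bytes/sample × 8 ch = 337,920,000 bytes.
337,920,000 / 1,000,000 = 337.92 MB.

337.92 MB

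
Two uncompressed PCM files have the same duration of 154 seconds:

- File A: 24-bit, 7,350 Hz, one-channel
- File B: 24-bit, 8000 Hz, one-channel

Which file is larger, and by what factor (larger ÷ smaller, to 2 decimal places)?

File A: 7,350 × 3 × 1 = 22,050 bytes/s.
File B: 8,000 × 3 × 1 = 24,000 bytes/s.
File B is larger; ratio = 3,696,000 / 3,395,700 = 1.09.

File B, by a factor of 1.09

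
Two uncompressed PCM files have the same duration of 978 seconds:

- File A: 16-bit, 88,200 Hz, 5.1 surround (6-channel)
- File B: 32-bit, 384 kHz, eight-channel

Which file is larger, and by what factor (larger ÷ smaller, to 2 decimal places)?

File A: 88,200 × 2 × 6 = 1,058,400 bytes/s.
File B: 384,000 × 4 × 8 = 12,288,000 bytes/s.
File B is larger; ratio = 12,017,664,000 / 1,035,115,200 = 11.61.

File B, by a factor of 11.61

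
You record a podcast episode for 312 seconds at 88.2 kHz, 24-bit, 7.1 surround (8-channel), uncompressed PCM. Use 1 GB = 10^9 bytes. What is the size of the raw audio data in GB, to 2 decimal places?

Bytes = 88,200 samples/s × 312 s × 3 bytes/sample × 8 ch = 660,441,600 bytes.
660,441,600 / 1,000,000,000 = 0.66 GB.

0.66 GB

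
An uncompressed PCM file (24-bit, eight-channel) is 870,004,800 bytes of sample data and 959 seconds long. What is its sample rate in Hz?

37,800 Hz

Bytes = sample_rate × seconds × bytes_per_sample × channels.
sample_rate = 870,004,800 / (959 × 3 × 8) = 870,004,800 / 23,016 = 37,800 Hz.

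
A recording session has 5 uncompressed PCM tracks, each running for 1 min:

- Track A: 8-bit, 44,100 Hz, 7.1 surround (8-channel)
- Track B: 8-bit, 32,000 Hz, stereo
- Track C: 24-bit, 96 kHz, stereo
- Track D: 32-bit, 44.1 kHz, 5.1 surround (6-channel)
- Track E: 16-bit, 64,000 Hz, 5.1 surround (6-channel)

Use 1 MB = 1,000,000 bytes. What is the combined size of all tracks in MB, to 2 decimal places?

1 min = 60 s.
Track A: 44,100 × 60 × 1 × 8 = 21,168,000 bytes.
Track B: 32,000 × 60 × 1 × 2 = 3,840,000 bytes.
Track C: 96,000 × 60 × 3 × 2 = 34,560,000 bytes.
Track D: 44,100 × 60 × 4 × 6 = 63,504,000 bytes.
Track E: 64,000 × 60 × 2 × 6 = 46,080,000 bytes.
Total = 169,152,000 bytes = 169.15 MB.

169.15 MB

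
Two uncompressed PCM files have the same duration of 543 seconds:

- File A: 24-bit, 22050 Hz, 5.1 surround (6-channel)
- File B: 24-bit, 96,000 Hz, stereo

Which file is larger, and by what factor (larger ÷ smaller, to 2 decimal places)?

File A: 22,050 × 3 × 6 = 396,900 bytes/s.
File B: 96,000 × 3 × 2 = 576,000 bytes/s.
File B is larger; ratio = 312,768,000 / 215,516,700 = 1.45.

File B, by a factor of 1.45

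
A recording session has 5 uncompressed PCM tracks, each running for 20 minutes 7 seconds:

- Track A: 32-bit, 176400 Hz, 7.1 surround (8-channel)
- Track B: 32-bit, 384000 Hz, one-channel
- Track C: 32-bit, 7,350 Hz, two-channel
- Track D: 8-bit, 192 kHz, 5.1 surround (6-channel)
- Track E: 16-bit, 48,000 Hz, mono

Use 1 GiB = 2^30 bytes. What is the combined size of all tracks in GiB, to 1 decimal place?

9.5 GiB

20 minutes 7 seconds = 1,207 s.
Track A: 176,400 × 1,207 × 4 × 8 = 6,813,273,600 bytes.
Track B: 384,000 × 1,207 × 4 × 1 = 1,853,952,000 bytes.
Track C: 7,350 × 1,207 × 4 × 2 = 70,971,600 bytes.
Track D: 192,000 × 1,207 × 1 × 6 = 1,390,464,000 bytes.
Track E: 48,000 × 1,207 × 2 × 1 = 115,872,000 bytes.
Total = 10,244,533,200 bytes = 9.5 GiB.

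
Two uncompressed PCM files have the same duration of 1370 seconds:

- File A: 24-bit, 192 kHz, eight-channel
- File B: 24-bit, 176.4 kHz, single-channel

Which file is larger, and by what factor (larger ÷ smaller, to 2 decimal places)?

File A: 192,000 × 3 × 8 = 4,608,000 bytes/s.
File B: 176,400 × 3 × 1 = 529,200 bytes/s.
File A is larger; ratio = 6,312,960,000 / 725,004,000 = 8.71.

File A, by a factor of 8.71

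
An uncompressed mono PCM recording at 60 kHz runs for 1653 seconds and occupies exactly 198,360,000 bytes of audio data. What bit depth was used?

Bytes per sample = 198,360,000 / (60,000 × 1,653 × 1) = 198,360,000 / 99,180,000 = 2.
Bit depth = 2 × 8 = 16 bits.

16 bits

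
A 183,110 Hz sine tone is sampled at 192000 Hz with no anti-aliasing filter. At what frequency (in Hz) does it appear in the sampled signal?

Nyquist = 192,000/2 = 96,000 Hz; 183,110 Hz exceeds it.
Alias = |183,110 − 1×192,000| = |183,110 − 192,000| = 8,890 Hz.

8,890 Hz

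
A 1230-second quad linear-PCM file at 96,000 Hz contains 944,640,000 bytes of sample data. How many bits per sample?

Bytes per sample = 944,640,000 / (96,000 × 1,230 × 4) = 944,640,000 / 472,320,000 = 2.
Bit depth = 2 × 8 = 16 bits.

16 bits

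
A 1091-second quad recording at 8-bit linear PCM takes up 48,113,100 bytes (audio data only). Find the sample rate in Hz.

11,025 Hz

Bytes = sample_rate × seconds × bytes_per_sample × channels.
sample_rate = 48,113,100 / (1,091 × 1 × 4) = 48,113,100 / 4,364 = 11,025 Hz.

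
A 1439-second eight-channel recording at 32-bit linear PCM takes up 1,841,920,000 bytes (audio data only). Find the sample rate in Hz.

Bytes = sample_rate × seconds × bytes_per_sample × channels.
sample_rate = 1,841,920,000 / (1,439 × 4 × 8) = 1,841,920,000 / 46,048 = 40,000 Hz.

40,000 Hz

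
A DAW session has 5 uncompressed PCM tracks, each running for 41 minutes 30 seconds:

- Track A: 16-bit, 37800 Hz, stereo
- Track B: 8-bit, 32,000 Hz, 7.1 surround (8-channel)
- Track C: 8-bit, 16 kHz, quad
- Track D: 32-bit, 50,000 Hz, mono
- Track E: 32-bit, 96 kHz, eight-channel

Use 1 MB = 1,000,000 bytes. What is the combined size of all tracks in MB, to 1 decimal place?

41 minutes 30 seconds = 2,490 s.
Track A: 37,800 × 2,490 × 2 × 2 = 376,488,000 bytes.
Track B: 32,000 × 2,490 × 1 × 8 = 637,440,000 bytes.
Track C: 16,000 × 2,490 × 1 × 4 = 159,360,000 bytes.
Track D: 50,000 × 2,490 × 4 × 1 = 498,000,000 bytes.
Track E: 96,000 × 2,490 × 4 × 8 = 7,649,280,000 bytes.
Total = 9,320,568,000 bytes = 9320.6 MB.

9320.6 MB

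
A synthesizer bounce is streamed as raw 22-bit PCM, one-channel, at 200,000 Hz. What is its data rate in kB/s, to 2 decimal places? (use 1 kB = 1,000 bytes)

550.00 kB/s

Bit rate = 200,000 × 22 × 1 = 4,400,000 bits/s.
4,400,000 / 8 = 550,000 B/s = 550.00 kB/s.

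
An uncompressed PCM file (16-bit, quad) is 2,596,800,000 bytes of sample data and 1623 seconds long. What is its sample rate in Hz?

200,000 Hz

Bytes = sample_rate × seconds × bytes_per_sample × channels.
sample_rate = 2,596,800,000 / (1,623 × 2 × 4) = 2,596,800,000 / 12,984 = 200,000 Hz.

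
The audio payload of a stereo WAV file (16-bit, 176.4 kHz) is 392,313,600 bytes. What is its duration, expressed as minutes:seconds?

Byte rate = 176,400 × 2 × 2 = 705,600 bytes/s.
Duration = 392,313,600 / 705,600 = 556 s.
556 s = 9:16.

9:16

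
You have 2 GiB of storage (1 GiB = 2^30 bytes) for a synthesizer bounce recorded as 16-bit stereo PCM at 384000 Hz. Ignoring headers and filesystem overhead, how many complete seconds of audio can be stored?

Uncompressed byte rate = 384,000 × 2 × 2 = 1,536,000 bytes/s.
Capacity = 2 × 1,073,741,824 = 2,147,483,648 bytes.
2,147,483,648 / 1,536,000 ≈ 1398.1 s → 1,398 seconds.

1,398 seconds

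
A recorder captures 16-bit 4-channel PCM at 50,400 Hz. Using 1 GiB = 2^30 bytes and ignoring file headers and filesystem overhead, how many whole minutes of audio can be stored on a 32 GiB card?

1,420 minutes

Uncompressed byte rate = 50,400 × 2 × 4 = 403,200 bytes/s.
Capacity = 32 × 1,073,741,824 = 34,359,738,368 bytes.
34,359,738,368 / 403,200 ≈ 85217.61 s → 1,420 minutes.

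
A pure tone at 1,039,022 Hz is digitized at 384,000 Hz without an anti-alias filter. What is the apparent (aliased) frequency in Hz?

112,978 Hz

Nyquist = 384,000/2 = 192,000 Hz; 1,039,022 Hz exceeds it.
Alias = |1,039,022 − 3×384,000| = |1,039,022 − 1,152,000| = 112,978 Hz.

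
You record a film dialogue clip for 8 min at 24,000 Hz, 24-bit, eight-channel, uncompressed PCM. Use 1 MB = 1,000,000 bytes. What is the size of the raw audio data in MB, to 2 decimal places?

Duration = 8 min = 480 s.
Bytes = 24,000 samples/s × 480 s × 3 bytes/sample × 8 ch = 276,480,000 bytes.
276,480,000 / 1,000,000 = 276.48 MB.

276.48 MB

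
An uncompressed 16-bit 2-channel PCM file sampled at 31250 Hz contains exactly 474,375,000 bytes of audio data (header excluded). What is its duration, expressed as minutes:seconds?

Byte rate = 31,250 × 2 × 2 = 125,000 bytes/s.
Duration = 474,375,000 / 125,000 = 3,795 s.
3,795 s = 63:15.

63:15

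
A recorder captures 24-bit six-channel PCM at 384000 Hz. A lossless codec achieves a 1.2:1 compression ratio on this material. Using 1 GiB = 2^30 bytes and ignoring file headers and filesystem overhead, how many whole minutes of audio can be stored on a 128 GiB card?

Uncompressed byte rate = 384,000 × 3 × 6 = 6,912,000 bytes/s.
After 1.2:1 compression, effective rate ≈ 5760000 bytes/s.
Capacity = 128 × 1,073,741,824 = 137,438,953,472 bytes.
137,438,953,472 / effective rate ≈ 23860.93 s → 397 minutes.

397 minutes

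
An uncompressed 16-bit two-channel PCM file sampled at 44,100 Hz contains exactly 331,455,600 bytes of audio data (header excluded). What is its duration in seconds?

Byte rate = 44,100 × 2 × 2 = 176,400 bytes/s.
Duration = 331,455,600 / 176,400 = 1,879 s.

1,879 seconds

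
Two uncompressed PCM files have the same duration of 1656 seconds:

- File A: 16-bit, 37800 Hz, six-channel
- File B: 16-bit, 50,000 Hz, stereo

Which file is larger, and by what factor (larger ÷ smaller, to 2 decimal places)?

File A: 37,800 × 2 × 6 = 453,600 bytes/s.
File B: 50,000 × 2 × 2 = 200,000 bytes/s.
File A is larger; ratio = 751,161,600 / 331,200,000 = 2.27.

File A, by a factor of 2.27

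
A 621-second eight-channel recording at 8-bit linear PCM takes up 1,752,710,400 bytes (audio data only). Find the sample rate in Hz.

Bytes = sample_rate × seconds × bytes_per_sample × channels.
sample_rate = 1,752,710,400 / (621 × 1 × 8) = 1,752,710,400 / 4,968 = 352,800 Hz.

352,800 Hz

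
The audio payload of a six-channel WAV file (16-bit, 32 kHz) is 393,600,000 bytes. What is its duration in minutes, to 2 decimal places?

17.08 minutes

Byte rate = 32,000 × 2 × 6 = 384,000 bytes/s.
Duration = 393,600,000 / 384,000 = 1,025 s.
1,025 s / 60 = 17.08 minutes.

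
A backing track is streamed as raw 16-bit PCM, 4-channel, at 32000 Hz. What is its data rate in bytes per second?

256,000 bytes/s

Bit rate = 32,000 × 16 × 4 = 2,048,000 bits/s.
2,048,000 / 8 = 256,000 bytes/s.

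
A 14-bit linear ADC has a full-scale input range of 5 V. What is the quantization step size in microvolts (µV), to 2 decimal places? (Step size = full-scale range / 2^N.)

305.18 µV

5 V / 2^14 = 5 / 16,384 V = 305.18 µV.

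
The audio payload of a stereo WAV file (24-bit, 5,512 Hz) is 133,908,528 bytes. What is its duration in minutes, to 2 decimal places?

67.48 minutes

Byte rate = 5,512 × 3 × 2 = 33,072 bytes/s.
Duration = 133,908,528 / 33,072 = 4,049 s.
4,049 s / 60 = 67.48 minutes.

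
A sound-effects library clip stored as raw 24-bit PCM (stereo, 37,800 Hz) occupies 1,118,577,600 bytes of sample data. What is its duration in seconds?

Byte rate = 37,800 × 3 × 2 = 226,800 bytes/s.
Duration = 1,118,577,600 / 226,800 = 4,932 s.

4,932 seconds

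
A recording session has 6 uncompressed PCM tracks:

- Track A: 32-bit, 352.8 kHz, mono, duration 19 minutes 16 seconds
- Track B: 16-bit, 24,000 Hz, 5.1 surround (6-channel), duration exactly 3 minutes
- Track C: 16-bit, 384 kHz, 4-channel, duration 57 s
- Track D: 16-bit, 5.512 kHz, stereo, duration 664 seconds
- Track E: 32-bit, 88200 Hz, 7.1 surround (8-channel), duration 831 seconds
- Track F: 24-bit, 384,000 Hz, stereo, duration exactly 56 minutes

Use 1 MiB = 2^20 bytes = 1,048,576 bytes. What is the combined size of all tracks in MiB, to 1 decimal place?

Track A: 19 minutes 16 seconds = 1,156 s; 352,800 × 1,156 × 4 × 1 = 1,631,347,200 bytes.
Track B: exactly 3 minutes = 180 s; 24,000 × 180 × 2 × 6 = 51,840,000 bytes.
Track C: 384,000 × 57 × 2 × 4 = 175,104,000 bytes.
Track D: 5,512 × 664 × 2 × 2 = 14,639,872 bytes.
Track E: 88,200 × 831 × 4 × 8 = 2,345,414,400 bytes.
Track F: exactly 56 minutes = 3,360 s; 384,000 × 3,360 × 3 × 2 = 7,741,440,000 bytes.
Total = 11,959,785,472 bytes = 11405.7 MiB.

11405.7 MiB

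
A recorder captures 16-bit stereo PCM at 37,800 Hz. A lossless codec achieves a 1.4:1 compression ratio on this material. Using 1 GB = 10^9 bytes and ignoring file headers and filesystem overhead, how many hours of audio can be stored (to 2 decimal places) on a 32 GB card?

Uncompressed byte rate = 37,800 × 2 × 2 = 151,200 bytes/s.
After 1.4:1 compression, effective rate ≈ 108000 bytes/s.
Capacity = 32 × 1,000,000,000 = 32,000,000,000 bytes.
32,000,000,000 / effective rate ≈ 296296.3 s → 82.30 hours.

82.30 hours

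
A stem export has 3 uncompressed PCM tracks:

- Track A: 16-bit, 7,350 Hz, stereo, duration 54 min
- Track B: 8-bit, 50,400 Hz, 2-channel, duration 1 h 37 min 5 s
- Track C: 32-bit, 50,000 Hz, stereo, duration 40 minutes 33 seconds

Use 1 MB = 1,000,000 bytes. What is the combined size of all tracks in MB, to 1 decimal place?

1655.6 MB

Track A: 54 min = 3,240 s; 7,350 × 3,240 × 2 × 2 = 95,256,000 bytes.
Track B: 1 h 37 min 5 s = 5,825 s; 50,400 × 5,825 × 1 × 2 = 587,160,000 bytes.
Track C: 40 minutes 33 seconds = 2,433 s; 50,000 × 2,433 × 4 × 2 = 973,200,000 bytes.
Total = 1,655,616,000 bytes = 1655.6 MB.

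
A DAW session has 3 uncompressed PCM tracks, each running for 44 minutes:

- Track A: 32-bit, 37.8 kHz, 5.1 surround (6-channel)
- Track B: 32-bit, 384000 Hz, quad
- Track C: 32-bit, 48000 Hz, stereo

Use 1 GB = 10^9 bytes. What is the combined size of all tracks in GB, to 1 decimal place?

19.6 GB

44 minutes = 2,640 s.
Track A: 37,800 × 2,640 × 4 × 6 = 2,395,008,000 bytes.
Track B: 384,000 × 2,640 × 4 × 4 = 16,220,160,000 bytes.
Track C: 48,000 × 2,640 × 4 × 2 = 1,013,760,000 bytes.
Total = 19,628,928,000 bytes = 19.6 GB.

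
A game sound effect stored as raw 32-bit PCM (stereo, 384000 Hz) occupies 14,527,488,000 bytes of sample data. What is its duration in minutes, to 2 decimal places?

Byte rate = 384,000 × 4 × 2 = 3,072,000 bytes/s.
Duration = 14,527,488,000 / 3,072,000 = 4,729 s.
4,729 s / 60 = 78.82 minutes.

78.82 minutes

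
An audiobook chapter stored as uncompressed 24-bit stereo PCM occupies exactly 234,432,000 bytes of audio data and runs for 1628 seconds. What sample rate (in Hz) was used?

Bytes = sample_rate × seconds × bytes_per_sample × channels.
sample_rate = 234,432,000 / (1,628 × 3 × 2) = 234,432,000 / 9,768 = 24,000 Hz.

24,000 Hz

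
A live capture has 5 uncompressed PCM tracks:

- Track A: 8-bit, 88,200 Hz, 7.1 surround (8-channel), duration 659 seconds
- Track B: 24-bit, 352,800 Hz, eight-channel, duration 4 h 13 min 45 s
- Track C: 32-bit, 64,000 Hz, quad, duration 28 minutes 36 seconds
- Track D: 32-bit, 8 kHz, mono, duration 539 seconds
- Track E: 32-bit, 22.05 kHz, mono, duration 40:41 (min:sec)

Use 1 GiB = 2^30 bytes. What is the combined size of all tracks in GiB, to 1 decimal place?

122.3 GiB

Track A: 88,200 × 659 × 1 × 8 = 464,990,400 bytes.
Track B: 4 h 13 min 45 s = 15,225 s; 352,800 × 15,225 × 3 × 8 = 128,913,120,000 bytes.
Track C: 28 minutes 36 seconds = 1,716 s; 64,000 × 1,716 × 4 × 4 = 1,757,184,000 bytes.
Track D: 8,000 × 539 × 4 × 1 = 17,248,000 bytes.
Track E: 40:41 (min:sec) = 2,441 s; 22,050 × 2,441 × 4 × 1 = 215,296,200 bytes.
Total = 131,367,838,600 bytes = 122.3 GiB.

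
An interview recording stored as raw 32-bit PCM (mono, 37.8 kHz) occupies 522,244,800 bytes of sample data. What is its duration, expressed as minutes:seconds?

57:34

Byte rate = 37,800 × 4 × 1 = 151,200 bytes/s.
Duration = 522,244,800 / 151,200 = 3,454 s.
3,454 s = 57:34.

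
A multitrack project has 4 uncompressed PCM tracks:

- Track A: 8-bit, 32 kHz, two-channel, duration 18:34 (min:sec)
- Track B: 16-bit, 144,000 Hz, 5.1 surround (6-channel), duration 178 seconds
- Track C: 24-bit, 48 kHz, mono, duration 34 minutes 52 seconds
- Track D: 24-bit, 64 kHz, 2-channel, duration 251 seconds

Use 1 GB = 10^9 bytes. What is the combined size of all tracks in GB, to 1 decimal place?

0.8 GB

Track A: 18:34 (min:sec) = 1,114 s; 32,000 × 1,114 × 1 × 2 = 71,296,000 bytes.
Track B: 144,000 × 178 × 2 × 6 = 307,584,000 bytes.
Track C: 34 minutes 52 seconds = 2,092 s; 48,000 × 2,092 × 3 × 1 = 301,248,000 bytes.
Track D: 64,000 × 251 × 3 × 2 = 96,384,000 bytes.
Total = 776,512,000 bytes = 0.8 GB.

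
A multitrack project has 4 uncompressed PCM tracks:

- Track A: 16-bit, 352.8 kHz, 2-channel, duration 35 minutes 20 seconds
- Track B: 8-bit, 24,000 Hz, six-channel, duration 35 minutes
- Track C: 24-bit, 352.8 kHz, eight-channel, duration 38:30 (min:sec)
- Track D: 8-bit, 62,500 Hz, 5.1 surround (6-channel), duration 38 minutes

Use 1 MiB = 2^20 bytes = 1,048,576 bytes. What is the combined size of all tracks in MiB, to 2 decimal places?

22610.07 MiB

Track A: 35 minutes 20 seconds = 2,120 s; 352,800 × 2,120 × 2 × 2 = 2,991,744,000 bytes.
Track B: 35 minutes = 2,100 s; 24,000 × 2,100 × 1 × 6 = 302,400,000 bytes.
Track C: 38:30 (min:sec) = 2,310 s; 352,800 × 2,310 × 3 × 8 = 19,559,232,000 bytes.
Track D: 38 minutes = 2,280 s; 62,500 × 2,280 × 1 × 6 = 855,000,000 bytes.
Total = 23,708,376,000 bytes = 22610.07 MiB.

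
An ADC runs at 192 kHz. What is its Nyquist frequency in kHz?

Nyquist frequency = sample rate / 2 = 192,000 / 2 = 96 kHz.

96 kHz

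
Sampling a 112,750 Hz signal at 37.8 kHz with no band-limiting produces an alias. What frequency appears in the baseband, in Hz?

Nyquist = 37,800/2 = 18,900 Hz; 112,750 Hz exceeds it.
Alias = |112,750 − 3×37,800| = |112,750 − 113,400| = 650 Hz.

650 Hz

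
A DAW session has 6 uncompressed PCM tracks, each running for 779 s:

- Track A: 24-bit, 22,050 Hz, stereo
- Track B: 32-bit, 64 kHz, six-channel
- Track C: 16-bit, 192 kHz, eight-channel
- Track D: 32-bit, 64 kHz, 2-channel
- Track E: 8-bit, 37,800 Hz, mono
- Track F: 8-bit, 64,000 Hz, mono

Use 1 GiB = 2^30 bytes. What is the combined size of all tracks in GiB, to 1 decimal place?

3.9 GiB

Track A: 22,050 × 779 × 3 × 2 = 103,061,700 bytes.
Track B: 64,000 × 779 × 4 × 6 = 1,196,544,000 bytes.
Track C: 192,000 × 779 × 2 × 8 = 2,393,088,000 bytes.
Track D: 64,000 × 779 × 4 × 2 = 398,848,000 bytes.
Track E: 37,800 × 779 × 1 × 1 = 29,446,200 bytes.
Track F: 64,000 × 779 × 1 × 1 = 49,856,000 bytes.
Total = 4,170,843,900 bytes = 3.9 GiB.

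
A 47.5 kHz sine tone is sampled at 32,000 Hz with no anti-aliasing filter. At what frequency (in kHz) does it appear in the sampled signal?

15.5 kHz

Nyquist = 32,000/2 = 16,000 Hz; 47,500 Hz exceeds it.
Alias = |47,500 − 1×32,000| = |47,500 − 32,000| = 15,500 Hz = 15.5 kHz.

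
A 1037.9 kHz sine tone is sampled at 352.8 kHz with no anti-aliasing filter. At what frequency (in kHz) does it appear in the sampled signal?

20.5 kHz

Nyquist = 352,800/2 = 176,400 Hz; 1,037,900 Hz exceeds it.
Alias = |1,037,900 − 3×352,800| = |1,037,900 − 1,058,400| = 20,500 Hz = 20.5 kHz.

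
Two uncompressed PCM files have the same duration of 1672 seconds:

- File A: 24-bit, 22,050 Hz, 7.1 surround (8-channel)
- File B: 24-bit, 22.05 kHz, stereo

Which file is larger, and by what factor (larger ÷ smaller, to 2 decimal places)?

File A, by a factor of 4.00

File A: 22,050 × 3 × 8 = 529,200 bytes/s.
File B: 22,050 × 3 × 2 = 132,300 bytes/s.
File A is larger; ratio = 884,822,400 / 221,205,600 = 4.00.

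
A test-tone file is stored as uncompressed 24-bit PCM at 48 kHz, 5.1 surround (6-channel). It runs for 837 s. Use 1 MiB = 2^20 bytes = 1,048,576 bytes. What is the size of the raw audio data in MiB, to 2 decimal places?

Bytes = 48,000 samples/s × 837 s × 3 bytes/sample × 6 ch = 723,168,000 bytes.
723,168,000 / 1,048,576 = 689.67 MiB.

689.67 MiB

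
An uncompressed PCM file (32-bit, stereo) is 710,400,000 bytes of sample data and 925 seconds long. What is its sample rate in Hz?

96,000 Hz

Bytes = sample_rate × seconds × bytes_per_sample × channels.
sample_rate = 710,400,000 / (925 × 4 × 2) = 710,400,000 / 7,400 = 96,000 Hz.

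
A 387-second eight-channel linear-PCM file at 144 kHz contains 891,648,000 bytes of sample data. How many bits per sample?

16 bits

Bytes per sample = 891,648,000 / (144,000 × 387 × 8) = 891,648,000 / 445,824,000 = 2.
Bit depth = 2 × 8 = 16 bits.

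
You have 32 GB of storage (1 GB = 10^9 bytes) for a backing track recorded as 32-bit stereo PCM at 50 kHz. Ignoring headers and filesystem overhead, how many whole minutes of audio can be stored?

1,333 minutes

Uncompressed byte rate = 50,000 × 4 × 2 = 400,000 bytes/s.
Capacity = 32 × 1,000,000,000 = 32,000,000,000 bytes.
32,000,000,000 / 400,000 ≈ 80000 s → 1,333 minutes.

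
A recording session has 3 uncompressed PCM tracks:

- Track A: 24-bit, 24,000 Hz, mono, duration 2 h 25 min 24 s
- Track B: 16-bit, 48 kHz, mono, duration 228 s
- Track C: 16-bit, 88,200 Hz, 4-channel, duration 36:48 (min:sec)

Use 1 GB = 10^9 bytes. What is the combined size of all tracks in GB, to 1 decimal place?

Track A: 2 h 25 min 24 s = 8,724 s; 24,000 × 8,724 × 3 × 1 = 628,128,000 bytes.
Track B: 48,000 × 228 × 2 × 1 = 21,888,000 bytes.
Track C: 36:48 (min:sec) = 2,208 s; 88,200 × 2,208 × 2 × 4 = 1,557,964,800 bytes.
Total = 2,207,980,800 bytes = 2.2 GB.

2.2 GB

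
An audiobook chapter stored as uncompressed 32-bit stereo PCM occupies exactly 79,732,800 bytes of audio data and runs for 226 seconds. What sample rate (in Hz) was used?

44,100 Hz

Bytes = sample_rate × seconds × bytes_per_sample × channels.
sample_rate = 79,732,800 / (226 × 4 × 2) = 79,732,800 / 1,808 = 44,100 Hz.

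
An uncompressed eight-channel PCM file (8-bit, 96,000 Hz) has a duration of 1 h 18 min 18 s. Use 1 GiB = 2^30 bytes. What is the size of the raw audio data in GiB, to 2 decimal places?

Duration = 1 h 18 min 18 s = 4,698 s.
Bytes = 96,000 samples/s × 4,698 s × 1 bytes/sample × 8 ch = 3,608,064,000 bytes.
3,608,064,000 / 1,073,741,824 = 3.36 GiB.

3.36 GiB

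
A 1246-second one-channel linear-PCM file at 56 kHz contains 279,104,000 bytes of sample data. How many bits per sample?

Bytes per sample = 279,104,000 / (56,000 × 1,246 × 1) = 279,104,000 / 69,776,000 = 4.
Bit depth = 4 × 8 = 32 bits.

32 bits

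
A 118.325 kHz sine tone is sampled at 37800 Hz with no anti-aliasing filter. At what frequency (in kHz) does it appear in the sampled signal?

4.925 kHz

Nyquist = 37,800/2 = 18,900 Hz; 118,325 Hz exceeds it.
Alias = |118,325 − 3×37,800| = |118,325 − 113,400| = 4,925 Hz = 4.925 kHz.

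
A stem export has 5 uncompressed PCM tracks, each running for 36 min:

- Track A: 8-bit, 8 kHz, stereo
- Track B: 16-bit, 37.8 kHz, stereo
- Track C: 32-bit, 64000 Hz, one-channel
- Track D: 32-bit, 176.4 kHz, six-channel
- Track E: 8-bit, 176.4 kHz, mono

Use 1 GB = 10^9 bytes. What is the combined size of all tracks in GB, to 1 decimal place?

10.4 GB

36 min = 2,160 s.
Track A: 8,000 × 2,160 × 1 × 2 = 34,560,000 bytes.
Track B: 37,800 × 2,160 × 2 × 2 = 326,592,000 bytes.
Track C: 64,000 × 2,160 × 4 × 1 = 552,960,000 bytes.
Track D: 176,400 × 2,160 × 4 × 6 = 9,144,576,000 bytes.
Track E: 176,400 × 2,160 × 1 × 1 = 381,024,000 bytes.
Total = 10,439,712,000 bytes = 10.4 GB.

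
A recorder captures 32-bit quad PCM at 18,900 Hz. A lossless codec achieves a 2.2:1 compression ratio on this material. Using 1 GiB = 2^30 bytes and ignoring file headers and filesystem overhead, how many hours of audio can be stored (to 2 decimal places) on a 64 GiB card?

Uncompressed byte rate = 18,900 × 4 × 4 = 302,400 bytes/s.
After 2.2:1 compression, effective rate ≈ 137454.55 bytes/s.
Capacity = 64 × 1,073,741,824 = 68,719,476,736 bytes.
68,719,476,736 / effective rate ≈ 499943.28 s → 138.87 hours.

138.87 hours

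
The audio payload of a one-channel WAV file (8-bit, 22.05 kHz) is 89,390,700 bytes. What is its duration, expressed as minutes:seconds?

67:34

Byte rate = 22,050 × 1 × 1 = 22,050 bytes/s.
Duration = 89,390,700 / 22,050 = 4,054 s.
4,054 s = 67:34.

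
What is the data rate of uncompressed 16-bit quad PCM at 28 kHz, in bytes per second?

224,000 bytes/s

Bit rate = 28,000 × 16 × 4 = 1,792,000 bits/s.
1,792,000 / 8 = 224,000 bytes/s.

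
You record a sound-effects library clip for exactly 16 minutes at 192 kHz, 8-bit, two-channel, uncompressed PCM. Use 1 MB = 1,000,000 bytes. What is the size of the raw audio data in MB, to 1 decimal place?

368.6 MB

Duration = exactly 16 minutes = 960 s.
Bytes = 192,000 samples/s × 960 s × 1 bytes/sample × 2 ch = 368,640,000 bytes.
368,640,000 / 1,000,000 = 368.6 MB.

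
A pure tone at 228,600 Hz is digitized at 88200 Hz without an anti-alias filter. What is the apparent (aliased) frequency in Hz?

Nyquist = 88,200/2 = 44,100 Hz; 228,600 Hz exceeds it.
Alias = |228,600 − 3×88,200| = |228,600 − 264,600| = 36,000 Hz.

36,000 Hz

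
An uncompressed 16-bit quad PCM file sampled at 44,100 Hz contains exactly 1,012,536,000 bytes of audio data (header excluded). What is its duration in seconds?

2,870 seconds

Byte rate = 44,100 × 2 × 4 = 352,800 bytes/s.
Duration = 1,012,536,000 / 352,800 = 2,870 s.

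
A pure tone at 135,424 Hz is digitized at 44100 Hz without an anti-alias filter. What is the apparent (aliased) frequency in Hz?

3,124 Hz

Nyquist = 44,100/2 = 22,050 Hz; 135,424 Hz exceeds it.
Alias = |135,424 − 3×44,100| = |135,424 − 132,300| = 3,124 Hz.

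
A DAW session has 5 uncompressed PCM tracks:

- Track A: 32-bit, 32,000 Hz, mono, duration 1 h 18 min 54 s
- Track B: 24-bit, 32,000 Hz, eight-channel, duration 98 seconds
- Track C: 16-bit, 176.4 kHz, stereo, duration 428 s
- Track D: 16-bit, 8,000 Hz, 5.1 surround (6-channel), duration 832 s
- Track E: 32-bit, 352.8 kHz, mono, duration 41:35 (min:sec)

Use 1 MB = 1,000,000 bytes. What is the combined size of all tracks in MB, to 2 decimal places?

Track A: 1 h 18 min 54 s = 4,734 s; 32,000 × 4,734 × 4 × 1 = 605,952,000 bytes.
Track B: 32,000 × 98 × 3 × 8 = 75,264,000 bytes.
Track C: 176,400 × 428 × 2 × 2 = 301,996,800 bytes.
Track D: 8,000 × 832 × 2 × 6 = 79,872,000 bytes.
Track E: 41:35 (min:sec) = 2,495 s; 352,800 × 2,495 × 4 × 1 = 3,520,944,000 bytes.
Total = 4,584,028,800 bytes = 4584.03 MB.

4584.03 MB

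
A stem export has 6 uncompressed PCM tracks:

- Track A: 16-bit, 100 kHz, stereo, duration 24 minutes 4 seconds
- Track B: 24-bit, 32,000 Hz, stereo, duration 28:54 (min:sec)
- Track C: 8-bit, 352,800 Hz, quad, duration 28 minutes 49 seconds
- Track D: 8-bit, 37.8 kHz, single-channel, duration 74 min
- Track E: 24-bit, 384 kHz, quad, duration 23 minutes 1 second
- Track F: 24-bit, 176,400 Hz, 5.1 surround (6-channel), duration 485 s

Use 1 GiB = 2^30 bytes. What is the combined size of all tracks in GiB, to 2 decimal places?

10.64 GiB

Track A: 24 minutes 4 seconds = 1,444 s; 100,000 × 1,444 × 2 × 2 = 577,600,000 bytes.
Track B: 28:54 (min:sec) = 1,734 s; 32,000 × 1,734 × 3 × 2 = 332,928,000 bytes.
Track C: 28 minutes 49 seconds = 1,729 s; 352,800 × 1,729 × 1 × 4 = 2,439,964,800 bytes.
Track D: 74 min = 4,440 s; 37,800 × 4,440 × 1 × 1 = 167,832,000 bytes.
Track E: 23 minutes 1 second = 1,381 s; 384,000 × 1,381 × 3 × 4 = 6,363,648,000 bytes.
Track F: 176,400 × 485 × 3 × 6 = 1,539,972,000 bytes.
Total = 11,421,944,800 bytes = 10.64 GiB.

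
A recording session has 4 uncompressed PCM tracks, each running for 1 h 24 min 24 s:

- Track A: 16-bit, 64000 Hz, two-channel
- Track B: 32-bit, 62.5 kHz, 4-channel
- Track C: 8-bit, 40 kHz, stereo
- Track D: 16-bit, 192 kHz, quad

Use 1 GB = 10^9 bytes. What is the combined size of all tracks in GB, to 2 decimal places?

1 h 24 min 24 s = 5,064 s.
Track A: 64,000 × 5,064 × 2 × 2 = 1,296,384,000 bytes.
Track B: 62,500 × 5,064 × 4 × 4 = 5,064,000,000 bytes.
Track C: 40,000 × 5,064 × 1 × 2 = 405,120,000 bytes.
Track D: 192,000 × 5,064 × 2 × 4 = 7,778,304,000 bytes.
Total = 14,543,808,000 bytes = 14.54 GB.

14.54 GB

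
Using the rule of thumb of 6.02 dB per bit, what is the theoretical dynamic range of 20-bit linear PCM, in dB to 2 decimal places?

20 × 6.02 = 120.40 dB.

120.40 dB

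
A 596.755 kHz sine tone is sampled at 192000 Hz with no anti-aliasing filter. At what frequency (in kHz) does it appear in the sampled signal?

Nyquist = 192,000/2 = 96,000 Hz; 596,755 Hz exceeds it.
Alias = |596,755 − 3×192,000| = |596,755 − 576,000| = 20,755 Hz = 20.755 kHz.

20.755 kHz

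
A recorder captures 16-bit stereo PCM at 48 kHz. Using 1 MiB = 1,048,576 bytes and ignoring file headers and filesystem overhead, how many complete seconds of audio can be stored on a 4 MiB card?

Uncompressed byte rate = 48,000 × 2 × 2 = 192,000 bytes/s.
Capacity = 4 × 1,048,576 = 4,194,304 bytes.
4,194,304 / 192,000 ≈ 21.85 s → 21 seconds.

21 seconds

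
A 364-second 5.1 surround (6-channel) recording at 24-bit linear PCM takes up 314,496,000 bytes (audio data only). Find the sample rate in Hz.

Bytes = sample_rate × seconds × bytes_per_sample × channels.
sample_rate = 314,496,000 / (364 × 3 × 6) = 314,496,000 / 6,552 = 48,000 Hz.

48,000 Hz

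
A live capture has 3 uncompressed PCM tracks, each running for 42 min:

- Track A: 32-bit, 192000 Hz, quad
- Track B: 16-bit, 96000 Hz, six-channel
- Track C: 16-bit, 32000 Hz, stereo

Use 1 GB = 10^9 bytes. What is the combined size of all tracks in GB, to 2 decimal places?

42 min = 2,520 s.
Track A: 192,000 × 2,520 × 4 × 4 = 7,741,440,000 bytes.
Track B: 96,000 × 2,520 × 2 × 6 = 2,903,040,000 bytes.
Track C: 32,000 × 2,520 × 2 × 2 = 322,560,000 bytes.
Total = 10,967,040,000 bytes = 10.97 GB.

10.97 GB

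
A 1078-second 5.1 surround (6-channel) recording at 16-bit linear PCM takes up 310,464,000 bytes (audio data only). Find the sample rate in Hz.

Bytes = sample_rate × seconds × bytes_per_sample × channels.
sample_rate = 310,464,000 / (1,078 × 2 × 6) = 310,464,000 / 12,936 = 24,000 Hz.

24,000 Hz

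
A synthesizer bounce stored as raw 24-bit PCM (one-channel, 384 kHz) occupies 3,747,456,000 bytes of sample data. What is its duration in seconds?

3,253 seconds

Byte rate = 384,000 × 3 × 1 = 1,152,000 bytes/s.
Duration = 3,747,456,000 / 1,152,000 = 3,253 s.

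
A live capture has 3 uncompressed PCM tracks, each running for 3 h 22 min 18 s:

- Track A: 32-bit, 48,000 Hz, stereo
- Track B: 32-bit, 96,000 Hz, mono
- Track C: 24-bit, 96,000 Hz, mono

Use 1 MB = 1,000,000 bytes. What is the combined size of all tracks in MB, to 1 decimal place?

12817.7 MB

3 h 22 min 18 s = 12,138 s.
Track A: 48,000 × 12,138 × 4 × 2 = 4,660,992,000 bytes.
Track B: 96,000 × 12,138 × 4 × 1 = 4,660,992,000 bytes.
Track C: 96,000 × 12,138 × 3 × 1 = 3,495,744,000 bytes.
Total = 12,817,728,000 bytes = 12817.7 MB.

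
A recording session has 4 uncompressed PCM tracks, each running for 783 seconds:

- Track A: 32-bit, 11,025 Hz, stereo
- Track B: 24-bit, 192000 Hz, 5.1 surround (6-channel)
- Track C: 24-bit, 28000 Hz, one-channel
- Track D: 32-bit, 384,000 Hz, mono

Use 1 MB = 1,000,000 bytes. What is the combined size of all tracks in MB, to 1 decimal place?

4043.6 MB

Track A: 11,025 × 783 × 4 × 2 = 69,060,600 bytes.
Track B: 192,000 × 783 × 3 × 6 = 2,706,048,000 bytes.
Track C: 28,000 × 783 × 3 × 1 = 65,772,000 bytes.
Track D: 384,000 × 783 × 4 × 1 = 1,202,688,000 bytes.
Total = 4,043,568,600 bytes = 4043.6 MB.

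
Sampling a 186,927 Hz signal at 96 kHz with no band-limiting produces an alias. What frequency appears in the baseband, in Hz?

5,073 Hz

Nyquist = 96,000/2 = 48,000 Hz; 186,927 Hz exceeds it.
Alias = |186,927 − 2×96,000| = |186,927 − 192,000| = 5,073 Hz.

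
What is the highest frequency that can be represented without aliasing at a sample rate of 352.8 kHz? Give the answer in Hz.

176,400 Hz

Nyquist frequency = sample rate / 2 = 352,800 / 2 = 176,400 Hz.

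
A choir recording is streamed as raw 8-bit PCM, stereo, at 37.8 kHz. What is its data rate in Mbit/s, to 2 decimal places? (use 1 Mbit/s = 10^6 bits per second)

0.60 Mbit/s

Bit rate = 37,800 × 8 × 2 = 604,800 bits/s.
= 0.60 Mbit/s.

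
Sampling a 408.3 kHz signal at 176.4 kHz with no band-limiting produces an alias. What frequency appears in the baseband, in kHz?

55.5 kHz

Nyquist = 176,400/2 = 88,200 Hz; 408,300 Hz exceeds it.
Alias = |408,300 − 2×176,400| = |408,300 − 352,800| = 55,500 Hz = 55.5 kHz.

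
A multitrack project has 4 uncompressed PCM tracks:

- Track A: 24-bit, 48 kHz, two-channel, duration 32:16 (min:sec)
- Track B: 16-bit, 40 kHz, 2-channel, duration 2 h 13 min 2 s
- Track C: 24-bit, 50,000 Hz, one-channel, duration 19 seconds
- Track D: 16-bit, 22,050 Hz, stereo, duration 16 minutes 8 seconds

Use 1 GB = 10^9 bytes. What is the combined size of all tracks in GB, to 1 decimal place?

1.9 GB

Track A: 32:16 (min:sec) = 1,936 s; 48,000 × 1,936 × 3 × 2 = 557,568,000 bytes.
Track B: 2 h 13 min 2 s = 7,982 s; 40,000 × 7,982 × 2 × 2 = 1,277,120,000 bytes.
Track C: 50,000 × 19 × 3 × 1 = 2,850,000 bytes.
Track D: 16 minutes 8 seconds = 968 s; 22,050 × 968 × 2 × 2 = 85,377,600 bytes.
Total = 1,922,915,600 bytes = 1.9 GB.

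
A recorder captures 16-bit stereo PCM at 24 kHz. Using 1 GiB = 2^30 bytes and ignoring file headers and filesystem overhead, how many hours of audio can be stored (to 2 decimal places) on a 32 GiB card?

99.42 hours

Uncompressed byte rate = 24,000 × 2 × 2 = 96,000 bytes/s.
Capacity = 32 × 1,073,741,824 = 34,359,738,368 bytes.
34,359,738,368 / 96,000 ≈ 357913.94 s → 99.42 hours.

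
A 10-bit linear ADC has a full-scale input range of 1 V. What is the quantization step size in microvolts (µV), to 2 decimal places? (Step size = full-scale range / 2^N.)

976.56 µV

1 V / 2^10 = 1 / 1,024 V = 976.56 µV.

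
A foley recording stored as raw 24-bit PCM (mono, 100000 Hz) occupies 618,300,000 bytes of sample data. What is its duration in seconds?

2,061 seconds

Byte rate = 100,000 × 3 × 1 = 300,000 bytes/s.
Duration = 618,300,000 / 300,000 = 2,061 s.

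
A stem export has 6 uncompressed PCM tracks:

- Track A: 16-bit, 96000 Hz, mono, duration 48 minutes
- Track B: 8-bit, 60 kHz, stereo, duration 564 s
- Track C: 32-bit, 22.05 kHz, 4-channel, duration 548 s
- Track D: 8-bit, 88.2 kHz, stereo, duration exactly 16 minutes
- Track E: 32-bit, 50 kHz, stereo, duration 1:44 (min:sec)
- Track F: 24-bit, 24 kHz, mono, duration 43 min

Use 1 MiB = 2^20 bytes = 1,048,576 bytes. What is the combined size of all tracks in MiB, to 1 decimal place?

Track A: 48 minutes = 2,880 s; 96,000 × 2,880 × 2 × 1 = 552,960,000 bytes.
Track B: 60,000 × 564 × 1 × 2 = 67,680,000 bytes.
Track C: 22,050 × 548 × 4 × 4 = 193,334,400 bytes.
Track D: exactly 16 minutes = 960 s; 88,200 × 960 × 1 × 2 = 169,344,000 bytes.
Track E: 1:44 (min:sec) = 104 s; 50,000 × 104 × 4 × 2 = 41,600,000 bytes.
Track F: 43 min = 2,580 s; 24,000 × 2,580 × 3 × 1 = 185,760,000 bytes.
Total = 1,210,678,400 bytes = 1154.6 MiB.

1154.6 MiB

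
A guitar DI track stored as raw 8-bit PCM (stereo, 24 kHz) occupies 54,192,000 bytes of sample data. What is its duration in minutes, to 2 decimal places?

Byte rate = 24,000 × 1 × 2 = 48,000 bytes/s.
Duration = 54,192,000 / 48,000 = 1,129 s.
1,129 s / 60 = 18.82 minutes.

18.82 minutes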